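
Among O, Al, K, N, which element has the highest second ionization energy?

O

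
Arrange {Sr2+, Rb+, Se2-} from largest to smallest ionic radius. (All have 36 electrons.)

Se2- > Rb+ > Sr2+

All of these have 36 electrons, so size is governed by nuclear charge alone: the more protons, the stronger the pull on the same electron cloud, and the smaller the ion.
Nuclear charges: Sr2+ (Z=38), Rb+ (Z=37), Se2- (Z=34).
Largest to smallest: Se2- > Rb+ > Sr2+.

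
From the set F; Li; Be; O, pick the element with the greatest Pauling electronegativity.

Li is in period 2, group 1; Be is in period 2, group 2; O is in period 2, group 16; F is in period 2, group 17.
Smaller atoms with higher effective nuclear charge are more electronegative.
All lie in period 2, so electronegativity increases left to right.
The greatest Pauling electronegativity among these belongs to F.

F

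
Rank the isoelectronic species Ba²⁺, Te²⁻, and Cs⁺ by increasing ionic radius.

All of these have 54 electrons, so size is governed by nuclear charge alone: the more protons, the stronger the pull on the same electron cloud, and the smaller the ion.
Nuclear charges: Ba²⁺ (Z=56), Cs⁺ (Z=55), Te²⁻ (Z=52).
Smallest to largest: Ba²⁺ < Cs⁺ < Te²⁻.

Ba²⁺ < Cs⁺ < Te²⁻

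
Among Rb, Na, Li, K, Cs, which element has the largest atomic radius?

Li is in period 2, group 1; Na is in period 3, group 1; K is in period 4, group 1; Rb is in period 5, group 1; Cs is in period 6, group 1.
Across a period the added protons contract the valence shell; down a group each new principal shell makes the atom larger.
All are in group 1, so atomic radius increases down the group.
The largest atomic radius among these belongs to Cs.

Cs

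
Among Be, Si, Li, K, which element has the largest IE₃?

Be

The third ionization energy removes an electron from the +2 ion. For each element: Be²⁺ is the bare [He] core; Si²⁺ still has 2 valence electrons; Li²⁺ is already 1 electron into the core; K²⁺ is already 1 electron into the core.
Breaking into a closed-shell core is much more expensive than removing a leftover valence electron — K, Li and Be have the largest IE_3 here.
The numbers (kJ/mol): Be 14849, Si 3232, Li 11815, K 4420.
Hence IE_3: Si < K < Li < Be.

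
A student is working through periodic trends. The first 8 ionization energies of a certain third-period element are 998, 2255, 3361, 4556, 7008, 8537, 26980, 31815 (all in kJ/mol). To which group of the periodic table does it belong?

Group 16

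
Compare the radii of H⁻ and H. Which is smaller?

H

Forming H⁻ adds 1 electron to H. More electron–electron repulsion in the same shell, with unchanged nuclear charge, lets the cloud expand.
An anion is larger than its parent atom: H⁻ > H.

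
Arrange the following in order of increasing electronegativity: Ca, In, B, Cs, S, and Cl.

B is in period 2, group 13; S is in period 3, group 16; Cl is in period 3, group 17; Ca is in period 4, group 2; In is in period 5, group 13; Cs is in period 6, group 1.
Electronegativity increases across a period and decreases down a group, tracking effective nuclear charge and atomic size.
Here both period and group differ, so the two effects have to be weighed against each other.
Ca > Cs: both effects reinforce here, so Ca is clearly the higher of the two.
In > Ca: the two effects oppose for this pair; the across-period effect wins (1.78 vs 1.00).
B > In: they share group 13; the group trend gives B the larger value.
S > B: the two effects oppose for this pair; the across-period effect wins (2.58 vs 2.04).
Cl > S: Cl lies to the right of S in period 3, so the across-period effect alone puts Cl higher.
Approximate values (Pauling): B 2.04, S 2.58, Cl 3.16, Ca 1.00, In 1.78, Cs 0.79.
So from lowest to highest: Cs < Ca < In < B < S < Cl.

Cs, Ca, In, B, S, Cl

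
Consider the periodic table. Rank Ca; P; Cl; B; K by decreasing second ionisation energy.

After 1 electron has been removed, what remains? Ca⁺ still has 1 valence electron; P⁺ still has 4 valence electrons; Cl⁺ still has 6 valence electrons; B⁺ still has 2 valence electrons; K⁺ is the bare [Ar] core.
Pulling an electron out of a noble-gas core costs far more than removing a remaining valence electron, so K sits at the high end of IE_2.
Valence configurations: Ca⁺ [Ar]4s¹, P⁺ [Ne]3s²3p², Cl⁺ [Ne]3s²3p⁴, B⁺ [He]2s².
The numbers (kJ/mol): Ca 1145, P 1907, Cl 2298, B 2427, K 3052.
Hence IE_2: Ca < P < Cl < B < K.

K > B > Cl > P > Ca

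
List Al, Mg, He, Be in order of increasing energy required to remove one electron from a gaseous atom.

He is in period 1, group 18; Be is in period 2, group 2; Mg is in period 3, group 2; Al is in period 3, group 13.
IE₁ increases left→right with effective nuclear charge and decreases top→bottom as the valence shell moves farther out.
These span different periods and groups, so the two trends combine.
Mg > Al: this pair runs against the simple trend — see the exception note.
Be > Mg: they share group 2; the group trend gives Be the larger value.
He > Be: both effects reinforce here, so He is clearly the higher of the two.
Note the exception: Mg has a higher first ionization energy than Al, contrary to the simple trend — Al's single 3p electron is easier to remove than one from Mg's filled 3s².
For reference (kJ/mol): He 2372, Be 900, Mg 738, Al 578.
So from lowest to highest: Al < Mg < Be < He.

Al < Mg < Be < He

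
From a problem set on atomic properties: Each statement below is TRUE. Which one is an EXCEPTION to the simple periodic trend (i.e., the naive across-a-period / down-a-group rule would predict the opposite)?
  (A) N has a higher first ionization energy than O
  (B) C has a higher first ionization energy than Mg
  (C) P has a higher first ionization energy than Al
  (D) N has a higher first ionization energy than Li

(A)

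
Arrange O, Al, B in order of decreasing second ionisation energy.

O, B, Al

IE_2 is the cost of taking one more electron from the +1 cation: O⁺ still has 5 valence electrons; Al⁺ still has 2 valence electrons; B⁺ still has 2 valence electrons.
All are still removing valence electrons, so compare the +1 ions as you would atoms: IE_2 generally rises across a period (higher Z_eff) and falls down a group (larger shell), subject to the usual subshell exceptions.
Valence configurations: O⁺ [He]2s²2p³, Al⁺ [Ne]3s², B⁺ [He]2s².
The numbers (kJ/mol): O 3388, Al 1817, B 2427.
So the second ionization energies run Al < B < O.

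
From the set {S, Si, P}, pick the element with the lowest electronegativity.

Si

Si is in period 3, group 14; P is in period 3, group 15; S is in period 3, group 16.
Atoms toward the upper right of the periodic table pull bonding electrons most strongly.
All lie in period 3, so electronegativity increases left to right.
The lowest electronegativity among these belongs to Si.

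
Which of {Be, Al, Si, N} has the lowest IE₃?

Al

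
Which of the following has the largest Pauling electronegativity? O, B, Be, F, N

Atoms toward the upper right of the periodic table pull bonding electrons most strongly.
All lie in period 2, so electronegativity increases left to right.
The largest Pauling electronegativity among these belongs to F.

F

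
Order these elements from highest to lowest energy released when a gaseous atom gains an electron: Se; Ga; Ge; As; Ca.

Se, Ge, As, Ga, Ca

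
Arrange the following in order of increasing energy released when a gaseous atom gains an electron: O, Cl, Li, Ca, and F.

Ca, Li, O, F, Cl

Atoms with high Z_eff and room in the valence shell (especially the halogens) have the most exothermic electron affinities.
Neither a single period nor a single group — weigh both effects.
Li > Ca: period and group pull opposite ways; the down-group shift dominates (60 vs 2 kJ/mol).
O > Li: O lies to the right of Li in period 2, so the across-period effect alone puts O higher.
F > O: both are in period 2; the period trend gives F the larger value.
Cl > F: this pair runs against the simple trend — see the exception note.
Note the exception: Cl has a higher electron affinity than F, contrary to the simple trend — F's small 2p subshell makes the incoming electron feel strong e⁻–e⁻ repulsion, so Cl actually releases more energy on gaining an electron.
Tabulated electron affinity (kJ/mol): Li 60, O 141, F 328, Cl 349, Ca 2.
So from lowest to highest: Ca < Li < O < F < Cl.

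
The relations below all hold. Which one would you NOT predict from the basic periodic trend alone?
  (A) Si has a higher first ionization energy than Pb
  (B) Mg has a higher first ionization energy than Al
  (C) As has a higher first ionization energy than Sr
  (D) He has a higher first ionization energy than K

(B)

The general trend: first ionization energy increases across a period and decreases down a group.
(A) Si (period 3, group 14) vs Pb (period 6, group 14): the stated order agrees with the simple trend.
(B) Mg (period 3, group 2) vs Al (period 3, group 13): the stated order contradicts the simple trend.
(C) As (period 4, group 15) vs Sr (period 5, group 2): the stated order agrees with the simple trend.
(D) He (period 1, group 18) vs K (period 4, group 1): the stated order agrees with the simple trend.
The exception is (B): Al's single 3p electron is easier to remove than one from Mg's filled 3s².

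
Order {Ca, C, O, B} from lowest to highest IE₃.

B, C, Ca, O

Consider each +2 ion: Ca²⁺ is the bare [Ar] core; C²⁺ still has 2 valence electrons; O²⁺ still has 4 valence electrons; B²⁺ still has 1 valence electron.
Usually core removal costs more than valence removal, but here the competition is close: a tightly held n=2 valence electron can cost more to remove than an n=3 core electron, so the actual values have to decide it.
Valence configurations: C²⁺ [He]2s², O²⁺ [He]2s²2p², B²⁺ [He]2s¹.
Tabulated IE_3 (kJ/mol): Ca 4912, C 4620, O 5300, B 3660.
Hence IE_3: B < C < Ca < O.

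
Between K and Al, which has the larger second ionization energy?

IE_2 is the cost of taking one more electron from the +1 cation: K⁺ is the bare [Ar] core; Al⁺ still has 2 valence electrons.
Pulling an electron out of a noble-gas core costs far more than removing a remaining valence electron, so K sits at the high end of IE_2.
Tabulated IE_2 (kJ/mol): K 3052, Al 1817.
Putting it together, IE_2: Al < K.

K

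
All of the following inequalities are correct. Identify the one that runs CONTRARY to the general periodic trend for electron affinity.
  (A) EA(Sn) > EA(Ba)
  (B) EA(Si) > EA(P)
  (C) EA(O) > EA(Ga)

The general trend: electron affinity increases across a period and decreases down a group.
(A) Sn (period 5, group 14) vs Ba (period 6, group 2): the stated order agrees with the simple trend.
(B) Si (period 3, group 14) vs P (period 3, group 15): the stated order contradicts the simple trend.
(C) O (period 2, group 16) vs Ga (period 4, group 13): the stated order agrees with the simple trend.
The exception is (B): adding an electron to P's half-filled 3p³ is unfavourable, so Si (3p²) has the more exothermic EA.

(B)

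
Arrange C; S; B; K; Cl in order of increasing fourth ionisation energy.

S < Cl < K < C < B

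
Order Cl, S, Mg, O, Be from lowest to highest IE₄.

IE_4 is the cost of taking one more electron from the +3 cation: Cl³⁺ still has 4 valence electrons; S³⁺ still has 3 valence electrons; Mg³⁺ is already 1 electron into the core; O³⁺ still has 3 valence electrons; Be³⁺ is already 1 electron into the core.
Breaking into a closed-shell core is much more expensive than removing a leftover valence electron — Mg and Be have the largest IE_4 here.
Valence configurations: Cl³⁺ [Ne]3s²3p², S³⁺ [Ne]3s²3p¹, O³⁺ [He]2s²2p¹.
Tabulated IE_4 (kJ/mol): Cl 5159, S 4556, Mg 10543, O 7469, Be 21007.
Hence IE_4: S < Cl < O < Mg < Be.

S < Cl < O < Mg < Be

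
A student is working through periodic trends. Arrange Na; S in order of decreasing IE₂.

IE_2 is the cost of taking one more electron from the +1 cation: Na⁺ is the bare [Ne] core; S⁺ still has 5 valence electrons.
Core electrons are held far more tightly than valence electrons, so Na tops the IE_2 order.
The numbers (kJ/mol): Na 4562, S 2252.
So the second ionization energies run S < Na.

Na > S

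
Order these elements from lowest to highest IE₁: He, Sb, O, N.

Sb < O < N < He

He is in period 1, group 18; N is in period 2, group 15; O is in period 2, group 16; Sb is in period 5, group 15.
Removing the outermost electron gets harder across a period and easier down a group.
Here both period and group differ, so the two effects have to be weighed against each other.
O > Sb: both effects reinforce here, so O is clearly the higher of the two.
N > O: this pair runs against the simple trend — see the exception note.
He > N: both effects reinforce here, so He is clearly the higher of the two.
Note the exception: N has a higher first ionization energy than O, contrary to the simple trend — pairing an electron in O's 2p⁴ costs repulsion energy, so O ionizes more easily than half-filled N (2p³).
Approximate values (kJ/mol): He 2372, N 1402, O 1314, Sb 831.
So from lowest to highest: Sb < O < N < He.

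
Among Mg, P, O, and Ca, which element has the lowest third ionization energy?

P

The third ionization energy removes an electron from the +2 ion. For each element: Mg²⁺ is the bare [Ne] core; P²⁺ still has 3 valence electrons; O²⁺ still has 4 valence electrons; Ca²⁺ is the bare [Ar] core.
Usually core removal costs more than valence removal, but here the competition is close: a tightly held n=2 valence electron can cost more to remove than an n=3 core electron, so the actual values have to decide it.
Valence configurations: P²⁺ [Ne]3s²3p¹, O²⁺ [He]2s²2p².
Approximate IE_3 values (kJ/mol): Mg 7733, P 2914, O 5300, Ca 4912.
Hence IE_3: P < Ca < O < Mg.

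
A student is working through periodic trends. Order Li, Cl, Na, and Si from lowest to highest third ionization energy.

IE_3 is the cost of taking one more electron from the +2 cation: Li²⁺ is already 1 electron into the core; Cl²⁺ still has 5 valence electrons; Na²⁺ is already 1 electron into the core; Si²⁺ still has 2 valence electrons.
Core electrons are held far more tightly than valence electrons, so Na and Li top the IE_3 order.
Valence configurations: Cl²⁺ [Ne]3s²3p³, Si²⁺ [Ne]3s².
The numbers (kJ/mol): Li 11815, Cl 3822, Na 6910, Si 3232.
So the third ionization energies run Si < Cl < Na < Li.

Si < Cl < Na < Li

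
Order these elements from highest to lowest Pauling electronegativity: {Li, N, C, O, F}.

F, O, N, C, Li

Li is in period 2, group 1; C is in period 2, group 14; N is in period 2, group 15; O is in period 2, group 16; F is in period 2, group 17.
EN rises left→right (higher Z_eff, smaller atoms) and falls top→bottom (larger, more shielded atoms).
All lie in period 2, so electronegativity increases left to right.
So from highest to lowest: F > O > N > C > Li.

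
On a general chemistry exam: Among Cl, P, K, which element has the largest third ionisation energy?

Consider each +2 ion: Cl²⁺ still has 5 valence electrons; P²⁺ still has 3 valence electrons; K²⁺ is already 1 electron into the core.
Breaking into a closed-shell core is much more expensive than removing a leftover valence electron — K has the largest IE_3 here.
Valence configurations: Cl²⁺ [Ne]3s²3p³, P²⁺ [Ne]3s²3p¹.
Approximate IE_3 values (kJ/mol): Cl 3822, P 2914, K 4420.
So the third ionization energies run P < Cl < K.

K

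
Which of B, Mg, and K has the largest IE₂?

K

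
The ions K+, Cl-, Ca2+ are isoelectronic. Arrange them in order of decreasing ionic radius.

All of these have 18 electrons, so size is governed by nuclear charge alone: the more protons, the stronger the pull on the same electron cloud, and the smaller the ion.
Nuclear charges: Ca2+ (Z=20), K+ (Z=19), Cl- (Z=17).
Largest to smallest: Cl- > K+ > Ca2+.

Cl-, K+, Ca2+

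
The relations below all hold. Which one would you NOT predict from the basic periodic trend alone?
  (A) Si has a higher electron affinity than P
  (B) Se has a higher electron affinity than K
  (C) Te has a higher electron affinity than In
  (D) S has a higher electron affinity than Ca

The general trend: electron affinity increases across a period and decreases down a group.
(A) Si (period 3, group 14) vs P (period 3, group 15): the stated order contradicts the simple trend.
(B) Se (period 4, group 16) vs K (period 4, group 1): the stated order agrees with the simple trend.
(C) Te (period 5, group 16) vs In (period 5, group 13): the stated order agrees with the simple trend.
(D) S (period 3, group 16) vs Ca (period 4, group 2): the stated order agrees with the simple trend.
The exception is (A): adding an electron to P's half-filled 3p³ is unfavourable, so Si (3p²) has the more exothermic EA.

(A)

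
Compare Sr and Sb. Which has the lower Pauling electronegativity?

Sr is in period 5, group 2; Sb is in period 5, group 15.
EN rises left→right (higher Z_eff, smaller atoms) and falls top→bottom (larger, more shielded atoms).
All lie in period 5, so electronegativity increases left to right.
So Sr has the lower Pauling electronegativity (Sr < Sb).

Sr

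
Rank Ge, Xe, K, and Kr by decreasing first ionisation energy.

K is in period 4, group 1; Ge is in period 4, group 14; Kr is in period 4, group 18; Xe is in period 5, group 18.
IE₁ increases left→right with effective nuclear charge and decreases top→bottom as the valence shell moves farther out.
These span different periods and groups, so the two trends combine.
Ge > K: both are in period 4; the period trend gives Ge the larger value.
Xe > Ge: period and group pull opposite ways; the across-period shift dominates (1170 vs 762 kJ/mol).
Kr > Xe: Kr sits above Xe in group 18, so the down-group effect alone puts Kr higher.
Approximate values (kJ/mol): K 419, Ge 762, Kr 1351, Xe 1170.
So from highest to lowest: Kr > Xe > Ge > K.

Kr, Xe, Ge, K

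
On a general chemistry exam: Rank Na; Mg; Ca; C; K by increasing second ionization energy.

Consider each +1 ion: Na⁺ is the bare [Ne] core; Mg⁺ still has 1 valence electron; Ca⁺ still has 1 valence electron; C⁺ still has 3 valence electrons; K⁺ is the bare [Ar] core.
Breaking into a closed-shell core is much more expensive than removing a leftover valence electron — K and Na have the largest IE_2 here.
Valence configurations: Mg⁺ [Ne]3s¹, Ca⁺ [Ar]4s¹, C⁺ [He]2s²2p¹.
The numbers (kJ/mol): Na 4562, Mg 1451, Ca 1145, C 2353, K 3052.
So the second ionization energies run Ca < Mg < C < K < Na.

Ca < Mg < C < K < Na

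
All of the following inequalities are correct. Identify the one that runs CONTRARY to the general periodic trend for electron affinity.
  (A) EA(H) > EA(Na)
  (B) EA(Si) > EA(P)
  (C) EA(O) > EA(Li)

The general trend: electron affinity increases across a period and decreases down a group.
(A) H (period 1, group 1) vs Na (period 3, group 1): the stated order agrees with the simple trend.
(B) Si (period 3, group 14) vs P (period 3, group 15): the stated order contradicts the simple trend.
(C) O (period 2, group 16) vs Li (period 2, group 1): the stated order agrees with the simple trend.
The exception is (B): adding an electron to P's half-filled 3p³ is unfavourable, so Si (3p²) has the more exothermic EA.

(B)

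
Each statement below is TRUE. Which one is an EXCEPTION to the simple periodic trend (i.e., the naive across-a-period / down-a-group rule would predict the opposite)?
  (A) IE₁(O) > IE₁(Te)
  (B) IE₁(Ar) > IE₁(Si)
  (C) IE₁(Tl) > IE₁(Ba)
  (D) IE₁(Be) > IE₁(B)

(D)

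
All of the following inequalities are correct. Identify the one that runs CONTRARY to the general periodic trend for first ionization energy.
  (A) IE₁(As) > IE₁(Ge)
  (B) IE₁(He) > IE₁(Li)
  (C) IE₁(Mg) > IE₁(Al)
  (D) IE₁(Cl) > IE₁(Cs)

(C)

The general trend: first ionization energy increases across a period and decreases down a group.
(A) As (period 4, group 15) vs Ge (period 4, group 14): the stated order agrees with the simple trend.
(B) He (period 1, group 18) vs Li (period 2, group 1): the stated order agrees with the simple trend.
(C) Mg (period 3, group 2) vs Al (period 3, group 13): the stated order contradicts the simple trend.
(D) Cl (period 3, group 17) vs Cs (period 6, group 1): the stated order agrees with the simple trend.
The exception is (C): Al's single 3p electron is easier to remove than one from Mg's filled 3s².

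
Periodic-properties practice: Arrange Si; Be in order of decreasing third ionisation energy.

Be > Si

Consider each +2 ion: Si²⁺ still has 2 valence electrons; Be²⁺ is the bare [He] core.
Core electrons are held far more tightly than valence electrons, so Be tops the IE_3 order.
The numbers (kJ/mol): Si 3232, Be 14849.
So the third ionization energies run Si < Be.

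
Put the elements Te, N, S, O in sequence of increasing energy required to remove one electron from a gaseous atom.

Te < S < O < N

N is in period 2, group 15; O is in period 2, group 16; S is in period 3, group 16; Te is in period 5, group 16.
First ionization energy rises across a period (greater Z_eff holds electrons more tightly) and falls down a group (valence electrons are farther from the nucleus).
Neither a single period nor a single group — weigh both effects.
S > Te: S sits above Te in group 16, so the down-group effect alone puts S higher.
O > S: they share group 16; the group trend gives O the larger value.
N > O: this pair runs against the simple trend — see the exception note.
Note the exception: N has a higher first ionization energy than O, contrary to the simple trend — pairing an electron in O's 2p⁴ costs repulsion energy, so O ionizes more easily than half-filled N (2p³).
Approximate values (kJ/mol): N 1402, O 1314, S 1000, Te 869.
So from lowest to highest: Te < S < O < N.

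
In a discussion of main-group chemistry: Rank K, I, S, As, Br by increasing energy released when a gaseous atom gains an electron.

S is in period 3, group 16; K is in period 4, group 1; As is in period 4, group 15; Br is in period 4, group 17; I is in period 5, group 17.
Electron affinity generally becomes more exothermic across a period toward the halogens and less exothermic down a group.
Neither a single period nor a single group — weigh both effects.
As > K: both are in period 4; the period trend gives As the larger value.
S > As: relative to As, both the across-period and down-group shifts push S's electron affinity up.
I > S: the two effects oppose for this pair; the across-period effect wins (295 vs 200 kJ/mol).
Br > I: Br sits above I in group 17, so the down-group effect alone puts Br higher.
Tabulated electron affinity (kJ/mol): S 200, K 48, As 78, Br 325, I 295.
So from lowest to highest: K < As < S < I < Br.

K, As, S, I, Br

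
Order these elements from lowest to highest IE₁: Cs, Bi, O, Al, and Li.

Li is in period 2, group 1; O is in period 2, group 16; Al is in period 3, group 13; Cs is in period 6, group 1; Bi is in period 6, group 15.
Across a period the outer electron is held more tightly (higher IE₁); down a group it sits in a higher shell, more shielded, and comes off more easily.
Here both period and group differ, so the two effects have to be weighed against each other.
Li > Cs: Li sits above Cs in group 1, so the down-group effect alone puts Li higher.
Al > Li: the two effects oppose for this pair; the across-period effect wins (578 vs 520 kJ/mol).
Bi > Al: period and group pull opposite ways; the across-period shift dominates (703 vs 578 kJ/mol).
O > Bi: relative to Bi, both the across-period and down-group shifts push O's first ionization energy up.
Tabulated first ionization energy (kJ/mol): Li 520, O 1314, Al 578, Cs 376, Bi 703.
So from lowest to highest: Cs < Li < Al < Bi < O.

Cs < Li < Al < Bi < O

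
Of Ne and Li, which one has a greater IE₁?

IE₁ increases left→right with effective nuclear charge and decreases top→bottom as the valence shell moves farther out.
All lie in period 2, so first ionization energy increases left to right.
So Ne has the greater IE₁ (Ne > Li).

Ne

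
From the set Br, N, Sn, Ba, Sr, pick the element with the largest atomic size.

Ba

N is in period 2, group 15; Br is in period 4, group 17; Sr is in period 5, group 2; Sn is in period 5, group 14; Ba is in period 6, group 2.
Atomic radius shrinks across a period as nuclear charge pulls the same shell inward, and grows down a group as new shells are added.
Neither a single period nor a single group — weigh both effects.
Br > N: the two effects oppose for this pair; the down-group effect wins (114 vs 71 pm).
Sn > Br: relative to Br, both the across-period and down-group shifts push Sn's atomic radius up.
Sr > Sn: Sr lies to the left of Sn in period 5, so the across-period effect alone puts Sr larger.
Ba > Sr: they share group 2; the group trend gives Ba the larger value.
For reference (pm): N 71, Br 114, Sr 185, Sn 140, Ba 196.
The largest atomic size among these belongs to Ba.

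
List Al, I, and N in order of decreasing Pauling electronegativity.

N > I > Al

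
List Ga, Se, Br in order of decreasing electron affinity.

Br > Se > Ga

Ga is in period 4, group 13; Se is in period 4, group 16; Br is in period 4, group 17.
Atoms with high Z_eff and room in the valence shell (especially the halogens) have the most exothermic electron affinities.
All lie in period 4, so electron affinity increases left to right.
So from highest to lowest: Br > Se > Ga.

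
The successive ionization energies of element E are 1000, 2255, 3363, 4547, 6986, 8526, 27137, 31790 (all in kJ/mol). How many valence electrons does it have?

Look for the largest jump between consecutive ionization energies: IE7/IE6 ≈ 3.2, far larger than any earlier ratio.
That jump marks the point where a core electron is being removed. So the atom has 6 valence electrons.

6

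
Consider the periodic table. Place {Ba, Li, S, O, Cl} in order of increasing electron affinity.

Li is in period 2, group 1; O is in period 2, group 16; S is in period 3, group 16; Cl is in period 3, group 17; Ba is in period 6, group 2.
Adding an electron releases more energy for atoms nearer the top right (short of the noble gases).
Neither a single period nor a single group — weigh both effects.
Li > Ba: period and group pull opposite ways; the down-group shift dominates (60 vs 14 kJ/mol).
O > Li: both are in period 2; the period trend gives O the larger value.
S > O: this pair runs against the simple trend — see the exception note.
Cl > S: Cl lies to the right of S in period 3, so the across-period effect alone puts Cl higher.
Note the exception: S has a higher electron affinity than O, contrary to the simple trend — the compact 2p subshell of O repels the added electron more than S's larger 3p does.
For reference (kJ/mol): Li 60, O 141, S 200, Cl 349, Ba 14.
So from lowest to highest: Ba < Li < O < S < Cl.

Ba < Li < O < S < Cl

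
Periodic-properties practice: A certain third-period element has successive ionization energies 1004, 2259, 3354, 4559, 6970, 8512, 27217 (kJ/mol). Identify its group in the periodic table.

Group 16

Look for the largest jump between consecutive ionization energies: IE7/IE6 ≈ 3.2, far larger than any earlier ratio.
That jump marks the point where a core electron is being removed. So the atom has 6 valence electrons.
A main-group element with 6 valence electrons is in group 16.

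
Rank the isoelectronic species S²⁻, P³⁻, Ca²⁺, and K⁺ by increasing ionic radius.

All of these have 18 electrons, so size is governed by nuclear charge alone: the more protons, the stronger the pull on the same electron cloud, and the smaller the ion.
Nuclear charges: Ca²⁺ (Z=20), K⁺ (Z=19), S²⁻ (Z=16), P³⁻ (Z=15).
Smallest to largest: Ca²⁺ < K⁺ < S²⁻ < P³⁻.

Ca²⁺ < K⁺ < S²⁻ < P³⁻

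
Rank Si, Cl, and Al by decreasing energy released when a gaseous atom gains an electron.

Cl > Si > Al

Al is in period 3, group 13; Si is in period 3, group 14; Cl is in period 3, group 17.
Atoms with high Z_eff and room in the valence shell (especially the halogens) have the most exothermic electron affinities.
All lie in period 3, so electron affinity increases left to right.
So from highest to lowest: Cl > Si > Al.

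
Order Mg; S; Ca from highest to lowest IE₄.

Mg, Ca, S

IE_4 is the cost of taking one more electron from the +3 cation: Mg³⁺ is already 1 electron into the core; S³⁺ still has 3 valence electrons; Ca³⁺ is already 1 electron into the core.
Breaking into a closed-shell core is much more expensive than removing a leftover valence electron — Ca and Mg have the largest IE_4 here.
Tabulated IE_4 (kJ/mol): Mg 10543, S 4556, Ca 6491.
Overall IE_4 order: S < Ca < Mg.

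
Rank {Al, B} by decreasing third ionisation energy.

B > Al

Consider each +2 ion: Al²⁺ still has 1 valence electron; B²⁺ still has 1 valence electron.
All are still removing valence electrons, so compare the +2 ions as you would atoms: IE_3 generally rises across a period (higher Z_eff) and falls down a group (larger shell), subject to the usual subshell exceptions.
Valence configurations: Al²⁺ [Ne]3s¹, B²⁺ [He]2s¹.
Approximate IE_3 values (kJ/mol): Al 2745, B 3660.
Overall IE_3 order: Al < B.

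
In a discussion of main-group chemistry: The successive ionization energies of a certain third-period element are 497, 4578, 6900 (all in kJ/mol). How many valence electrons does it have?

1

Look for the largest jump between consecutive ionization energies: IE2/IE1 ≈ 9.2, far larger than any earlier ratio.
That jump marks the point where a core electron is being removed. So the atom has 1 valence electron.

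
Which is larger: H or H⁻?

Forming H⁻ adds 1 electron to H. More electron–electron repulsion in the same shell, with unchanged nuclear charge, lets the cloud expand.
An anion is larger than its parent atom: H⁻ > H.

H⁻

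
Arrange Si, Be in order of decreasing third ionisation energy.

Be, Si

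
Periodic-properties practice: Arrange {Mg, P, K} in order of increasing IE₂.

IE_2 is the cost of taking one more electron from the +1 cation: Mg⁺ still has 1 valence electron; P⁺ still has 4 valence electrons; K⁺ is the bare [Ar] core.
Core electrons are held far more tightly than valence electrons, so K tops the IE_2 order.
Valence configurations: Mg⁺ [Ne]3s¹, P⁺ [Ne]3s²3p².
Approximate IE_2 values (kJ/mol): Mg 1451, P 1907, K 3052.
Hence IE_2: Mg < P < K.

Mg < P < K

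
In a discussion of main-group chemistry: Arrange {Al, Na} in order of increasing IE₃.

Al, Na

The third ionization energy removes an electron from the +2 ion. For each element: Al²⁺ still has 1 valence electron; Na²⁺ is already 1 electron into the core.
Pulling an electron out of a noble-gas core costs far more than removing a remaining valence electron, so Na sits at the high end of IE_3.
Approximate IE_3 values (kJ/mol): Al 2745, Na 6910.
Overall IE_3 order: Al < Na.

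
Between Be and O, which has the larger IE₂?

The second ionization energy removes an electron from the +1 ion. For each element: Be⁺ still has 1 valence electron; O⁺ still has 5 valence electrons.
All are still removing valence electrons, so compare the +1 ions as you would atoms: IE_2 generally rises across a period (higher Z_eff) and falls down a group (larger shell), subject to the usual subshell exceptions.
Valence configurations: Be⁺ [He]2s¹, O⁺ [He]2s²2p³.
The numbers (kJ/mol): Be 1757, O 3388.
Putting it together, IE_2: Be < O.

O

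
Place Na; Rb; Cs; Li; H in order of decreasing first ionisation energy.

H is in period 1, group 1; Li is in period 2, group 1; Na is in period 3, group 1; Rb is in period 5, group 1; Cs is in period 6, group 1.
Across a period the outer electron is held more tightly (higher IE₁); down a group it sits in a higher shell, more shielded, and comes off more easily.
All are in group 1, so first ionization energy increases up the group.
So from highest to lowest: H > Li > Na > Rb > Cs.

H > Li > Na > Rb > Cs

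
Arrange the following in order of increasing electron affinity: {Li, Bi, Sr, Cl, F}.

Adding an electron releases more energy for atoms nearer the top right (short of the noble gases).
These span different periods and groups, so the two trends combine.
Li > Sr: period and group pull opposite ways; the down-group shift dominates (60 vs 5 kJ/mol).
Bi > Li: the two effects oppose for this pair; the across-period effect wins (91 vs 60 kJ/mol).
F > Bi: both effects reinforce here, so F is clearly the higher of the two.
Cl > F: this pair runs against the simple trend — see the exception note.
Note the exception: Cl has a higher electron affinity than F, contrary to the simple trend — F's small 2p subshell makes the incoming electron feel strong e⁻–e⁻ repulsion, so Cl actually releases more energy on gaining an electron.
Approximate values (kJ/mol): Li 60, F 328, Cl 349, Sr 5, Bi 91.
So from lowest to highest: Sr < Li < Bi < F < Cl.

Sr < Li < Bi < F < Cl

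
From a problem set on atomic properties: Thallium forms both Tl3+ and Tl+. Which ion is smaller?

Both ions have Z = 81 protons, but Tl3+ has lost more electrons, so its remaining electrons feel a larger effective nuclear charge per electron and are pulled in more tightly.
Higher positive charge → smaller ion, so Tl+ > Tl3+.

Tl3+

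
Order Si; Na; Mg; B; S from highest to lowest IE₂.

The second ionization energy removes an electron from the +1 ion. For each element: Si⁺ still has 3 valence electrons; Na⁺ is the bare [Ne] core; Mg⁺ still has 1 valence electron; B⁺ still has 2 valence electrons; S⁺ still has 5 valence electrons.
Pulling an electron out of a noble-gas core costs far more than removing a remaining valence electron, so Na sits at the high end of IE_2.
Valence configurations: Si⁺ [Ne]3s²3p¹, Mg⁺ [Ne]3s¹, B⁺ [He]2s², S⁺ [Ne]3s²3p³.
Approximate IE_2 values (kJ/mol): Si 1577, Na 4562, Mg 1451, B 2427, S 2252.
Overall IE_2 order: Mg < Si < S < B < Na.

Na > B > S > Si > Mg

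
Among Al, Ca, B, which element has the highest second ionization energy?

B

The second ionization energy removes an electron from the +1 ion. For each element: Al⁺ still has 2 valence electrons; Ca⁺ still has 1 valence electron; B⁺ still has 2 valence electrons.
All are still removing valence electrons, so compare the +1 ions as you would atoms: IE_2 generally rises across a period (higher Z_eff) and falls down a group (larger shell), subject to the usual subshell exceptions.
Valence configurations: Al⁺ [Ne]3s², Ca⁺ [Ar]4s¹, B⁺ [He]2s².
Approximate IE_2 values (kJ/mol): Al 1817, Ca 1145, B 2427.
So the second ionization energies run Ca < Al < B.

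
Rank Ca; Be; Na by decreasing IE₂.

Na > Be > Ca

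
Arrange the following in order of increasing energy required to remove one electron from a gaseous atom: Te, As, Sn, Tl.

Removing the outermost electron gets harder across a period and easier down a group.
These span different periods and groups, so the two trends combine.
Sn > Tl: both effects reinforce here, so Sn is clearly the higher of the two.
Te > Sn: both are in period 5; the period trend gives Te the larger value.
As > Te: period and group pull opposite ways; the down-group shift dominates (947 vs 869 kJ/mol).
Approximate values (kJ/mol): As 947, Sn 709, Te 869, Tl 589.
So from lowest to highest: Tl < Sn < Te < As.

Tl < Sn < Te < As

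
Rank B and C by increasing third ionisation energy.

B < C

After 2 electrons have been removed, what remains? B²⁺ still has 1 valence electron; C²⁺ still has 2 valence electrons.
All are still removing valence electrons, so compare the +2 ions as you would atoms: IE_3 generally rises across a period (higher Z_eff) and falls down a group (larger shell), subject to the usual subshell exceptions.
Valence configurations: B²⁺ [He]2s¹, C²⁺ [He]2s².
Tabulated IE_3 (kJ/mol): B 3660, C 4620.
Putting it together, IE_3: B < C.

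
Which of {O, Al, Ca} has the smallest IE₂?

IE_2 is the cost of taking one more electron from the +1 cation: O⁺ still has 5 valence electrons; Al⁺ still has 2 valence electrons; Ca⁺ still has 1 valence electron.
All are still removing valence electrons, so compare the +1 ions as you would atoms: IE_2 generally rises across a period (higher Z_eff) and falls down a group (larger shell), subject to the usual subshell exceptions.
Valence configurations: O⁺ [He]2s²2p³, Al⁺ [Ne]3s², Ca⁺ [Ar]4s¹.
Approximate IE_2 values (kJ/mol): O 3388, Al 1817, Ca 1145.
So the second ionization energies run Ca < Al < O.

Ca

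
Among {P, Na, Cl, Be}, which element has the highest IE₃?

Be

The third ionization energy removes an electron from the +2 ion. For each element: P²⁺ still has 3 valence electrons; Na²⁺ is already 1 electron into the core; Cl²⁺ still has 5 valence electrons; Be²⁺ is the bare [He] core.
Breaking into a closed-shell core is much more expensive than removing a leftover valence electron — Na and Be have the largest IE_3 here.
Valence configurations: P²⁺ [Ne]3s²3p¹, Cl²⁺ [Ne]3s²3p³.
Approximate IE_3 values (kJ/mol): P 2914, Na 6910, Cl 3822, Be 14849.
Putting it together, IE_3: P < Cl < Na < Be.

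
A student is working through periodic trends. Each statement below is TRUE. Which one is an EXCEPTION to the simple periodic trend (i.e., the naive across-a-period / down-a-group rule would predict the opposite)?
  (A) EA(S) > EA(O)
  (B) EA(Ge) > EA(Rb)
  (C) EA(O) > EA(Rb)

The general trend: electron affinity increases across a period and decreases down a group.
(A) S (period 3, group 16) vs O (period 2, group 16): the stated order contradicts the simple trend.
(B) Ge (period 4, group 14) vs Rb (period 5, group 1): the stated order agrees with the simple trend.
(C) O (period 2, group 16) vs Rb (period 5, group 1): the stated order agrees with the simple trend.
The exception is (A): the compact 2p subshell of O repels the added electron more than S's larger 3p does.

(A)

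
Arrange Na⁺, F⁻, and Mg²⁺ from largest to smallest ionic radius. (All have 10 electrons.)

F⁻, Na⁺, Mg²⁺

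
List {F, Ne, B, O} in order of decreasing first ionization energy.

Ne > F > O > B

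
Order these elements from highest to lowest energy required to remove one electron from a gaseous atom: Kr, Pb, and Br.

Kr, Br, Pb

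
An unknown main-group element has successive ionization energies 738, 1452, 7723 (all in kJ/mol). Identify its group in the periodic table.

Group 2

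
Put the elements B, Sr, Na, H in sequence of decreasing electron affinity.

H is in period 1, group 1; B is in period 2, group 13; Na is in period 3, group 1; Sr is in period 5, group 2.
EA tends to increase across a period and decrease down a group, though the pattern is less regular than for IE or radius.
Neither a single period nor a single group — weigh both effects.
B > Sr: both effects reinforce here, so B is clearly the higher of the two.
Na > B: this pair runs against the simple trend — see the exception note.
H > Na: they share group 1; the group trend gives H the larger value.
Note the exception: Na has a higher electron affinity than B, contrary to the simple trend — B's ns²np¹ configuration gives only a small electron affinity — the sparsely filled np subshell binds an added electron weakly.
Approximate values (kJ/mol): H 73, B 27, Na 53, Sr 5.
So from highest to lowest: H > Na > B > Sr.

H > Na > B > Sr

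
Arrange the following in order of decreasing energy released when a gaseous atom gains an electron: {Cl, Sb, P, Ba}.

Cl > Sb > P > Ba

P is in period 3, group 15; Cl is in period 3, group 17; Sb is in period 5, group 15; Ba is in period 6, group 2.
EA tends to increase across a period and decrease down a group, though the pattern is less regular than for IE or radius.
These span different periods and groups, so the two trends combine.
P > Ba: relative to Ba, both the across-period and down-group shifts push P's electron affinity up.
Sb > P: this pair runs against the simple trend — see the exception note.
Cl > Sb: both effects reinforce here, so Cl is clearly the higher of the two.
Note the exception: Sb has a higher electron affinity than P, contrary to the simple trend — both are half-filled np³, but the pairing/repulsion penalty for the added electron shrinks as the p orbitals become larger and more diffuse down the group, and for Sb that outweighs the weaker nuclear attraction.
Tabulated electron affinity (kJ/mol): P 72, Cl 349, Sb 103, Ba 14.
So from highest to lowest: Cl > Sb > P > Ba.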